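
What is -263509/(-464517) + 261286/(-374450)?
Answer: -11350421906/86969195325 ≈ -0.13051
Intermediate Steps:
-263509/(-464517) + 261286/(-374450) = -263509*(-1/464517) + 261286*(-1/374450) = 263509/464517 - 130643/187225 = -11350421906/86969195325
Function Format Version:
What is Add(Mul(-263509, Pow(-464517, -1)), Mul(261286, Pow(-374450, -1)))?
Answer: Rational(-11350421906, 86969195325) ≈ -0.13051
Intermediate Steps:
Add(Mul(-263509, Pow(-464517, -1)), Mul(261286, Pow(-374450, -1))) = Add(Mul(-263509, Rational(-1, 464517)), Mul(261286, Rational(-1, 374450))) = Add(Rational(263509, 464517), Rational(-130643, 187225)) = Rational(-11350421906, 86969195325)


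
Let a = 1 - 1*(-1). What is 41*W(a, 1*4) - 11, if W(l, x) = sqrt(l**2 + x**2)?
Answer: -11 + 82*sqrt(5) ≈ 172.36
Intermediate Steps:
a = 2 (a = 1 + 1 = 2)
41*W(a, 1*4) - 11 = 41*sqrt(2**2 + (1*4)**2) - 11 = 41*sqrt(4 + 4**2) - 11 = 41*sqrt(4 + 16) - 11 = 41*sqrt(20) - 11 = 41*(2*sqrt(5)) - 11 = 82*sqrt(5) - 11 = -11 + 82*sqrt(5)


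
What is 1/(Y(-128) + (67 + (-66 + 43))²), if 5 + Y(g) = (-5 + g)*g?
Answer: 1/18955 ≈ 5.2757e-5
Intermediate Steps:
Y(g) = -5 + g*(-5 + g) (Y(g) = -5 + (-5 + g)*g = -5 + g*(-5 + g))
1/(Y(-128) + (67 + (-66 + 43))²) = 1/((-5 + (-128)² - 5*(-128)) + (67 + (-66 + 43))²) = 1/((-5 + 16384 + 640) + (67 - 23)²) = 1/(17019 + 44²) = 1/(17019 + 1936) = 1/18955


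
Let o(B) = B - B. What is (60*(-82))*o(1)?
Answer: 0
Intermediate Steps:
o(B) = 0
(60*(-82))*o(1) = (60*(-82))*0 = -4920*0 = 0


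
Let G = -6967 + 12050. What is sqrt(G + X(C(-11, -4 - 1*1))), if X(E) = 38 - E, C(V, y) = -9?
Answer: 3*sqrt(570) ≈ 71.624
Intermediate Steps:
G = 5083
sqrt(G + X(C(-11, -4 - 1*1))) = sqrt(5083 + (38 - 1*(-9))) = sqrt(5083 + (38 + 9)) = sqrt(5083 + 47) = sqrt(5130) = 3*sqrt(570)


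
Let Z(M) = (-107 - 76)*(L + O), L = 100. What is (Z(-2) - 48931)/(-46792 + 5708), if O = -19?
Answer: 31877/20542 ≈ 1.5518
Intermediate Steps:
Z(M) = -14823 (Z(M) = (-107 - 76)*(100 - 19) = -183*81 = -14823)
(Z(-2) - 48931)/(-46792 + 5708) = (-14823 - 48931)/(-46792 + 5708) = -63754/(-41084) = -63754*(-1/41084) = 31877/20542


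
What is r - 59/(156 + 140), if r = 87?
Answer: 25693/296 ≈ 86.801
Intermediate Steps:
r - 59/(156 + 140) = 87 - 59/(156 + 140) = 87 - 59/296 = 25693/296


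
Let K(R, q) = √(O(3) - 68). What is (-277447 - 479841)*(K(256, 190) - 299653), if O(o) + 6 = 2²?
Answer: 226923621064 - 757288*I*√70 ≈ 2.2692e+11 - 6.3359e+6*I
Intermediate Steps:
O(o) = -2 (O(o) = -6 + 2² = -6 + 4 = -2)
K(R, q) = I*√70 (K(R, q) = √(-2 - 68) = √(-70) = I*√70)
(-277447 - 479841)*(K(256, 190) - 299653) = (-277447 - 479841)*(I*√70 - 299653) = -757288*(-299653 + I*√70) = 226923621064 - 757288*I*√70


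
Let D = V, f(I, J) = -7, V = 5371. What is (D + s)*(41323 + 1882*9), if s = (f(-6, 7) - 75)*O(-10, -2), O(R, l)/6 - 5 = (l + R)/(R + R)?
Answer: 761995619/5 ≈ 1.5240e+8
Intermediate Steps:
D = 5371
O(R, l) = 30 + 3*(R + l)/R (O(R, l) = 30 + 6*((l + R)/(R + R)) = 30 + 6*((R + l)/((2*R))) = 30 + 6*((R + l)*(1/(2*R))) = 30 + 6*((R + l)/(2*R)) = 30 + 3*(R + l)/R)
s = -13776/5 (s = (-7 - 75)*(33 + 3*(-2)/(-10)) = -82*(33 + 3*(-2)*(-1/10)) = -82*(33 + 3/5) = -82*168/5 = -13776/5 ≈ -2755.2)
(D + s)*(41323 + 1882*9) = (5371 - 13776/5)*(41323 + 1882*9) = 13079*(41323 + 16938)/5 = (13079/5)*58261 = 761995619/5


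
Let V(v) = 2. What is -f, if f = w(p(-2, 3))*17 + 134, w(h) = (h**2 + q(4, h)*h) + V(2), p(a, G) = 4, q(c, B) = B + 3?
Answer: -916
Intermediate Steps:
q(c, B) = 3 + B
w(h) = 2 + h**2 + h*(3 + h) (w(h) = (h**2 + (3 + h)*h) + 2 = (h**2 + h*(3 + h)) + 2 = 2 + h**2 + h*(3 + h))
f = 916 (f = (2 + 4**2 + 4*(3 + 4))*17 + 134 = (2 + 16 + 4*7)*17 + 134 = (2 + 16 + 28)*17 + 134 = 46*17 + 134 = 782 + 134 = 916)
-f = -1*916 = -916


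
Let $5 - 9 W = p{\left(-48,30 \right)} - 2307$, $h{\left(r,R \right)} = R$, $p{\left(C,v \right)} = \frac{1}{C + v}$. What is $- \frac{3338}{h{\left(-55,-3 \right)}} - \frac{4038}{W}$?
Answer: $\frac{136955078}{124851} \approx 1096.9$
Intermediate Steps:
$W = \frac{41617}{162}$ ($W = \frac{5}{9} - \frac{\frac{1}{-48 + 30} - 2307}{9} = \frac{5}{9} - \frac{\frac{1}{-18} - 2307}{9} = \frac{5}{9} - \frac{- \frac{1}{18} - 2307}{9} = \frac{5}{9} - - \frac{41527}{162} = \frac{5}{9} + \frac{41527}{162} = \frac{41617}{162} \approx 256.9$)
$- \frac{3338}{h{\left(-55,-3 \right)}} - \frac{4038}{W} = - \frac{3338}{-3} - \frac{4038}{\frac{41617}{162}} = \left(-3338\right) \left(- \frac{1}{3}\right) - \frac{654156}{41617} = \frac{3338}{3} - \frac{654156}{41617} = \frac{136955078}{124851}$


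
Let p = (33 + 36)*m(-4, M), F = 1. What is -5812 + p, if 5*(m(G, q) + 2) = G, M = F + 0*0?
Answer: -30026/5 ≈ -6005.2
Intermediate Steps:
M = 1 (M = 1 + 0*0 = 1 + 0 = 1)
m(G, q) = -2 + G/5
p = -966/5 (p = (33 + 36)*(-2 + (1/5)*(-4)) = 69*(-2 - 4/5) = 69*(-14/5) = -966/5 ≈ -193.20)
-5812 + p = -5812 - 966/5 = -30026/5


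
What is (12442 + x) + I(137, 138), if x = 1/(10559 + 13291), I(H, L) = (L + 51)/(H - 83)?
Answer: 148412588/11925 ≈ 12446.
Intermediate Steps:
I(H, L) = (51 + L)/(-83 + H)
x = 1/23850 ≈ 4.1929e-5
(12442 + x) + I(137, 138) = (12442 + 1/23850) + (51 + 138)/(-83 + 137) = 296741701/23850 + 189/54 = 296741701/23850 + (1/54)*189 = 296741701/23850 + 7/2 = 148412588/11925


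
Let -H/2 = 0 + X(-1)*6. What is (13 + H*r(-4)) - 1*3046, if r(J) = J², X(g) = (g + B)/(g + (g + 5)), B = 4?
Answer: -3225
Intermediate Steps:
X(g) = (4 + g)/(5 + 2*g) (X(g) = (g + 4)/(g + (g + 5)) = (4 + g)/(g + (5 + g)) = (4 + g)/(5 + 2*g))
H = -12 (H = -2*(0 + ((4 - 1)/(5 + 2*(-1)))*6) = -2*(0 + (3/(5 - 2))*6) = -2*(0 + (3/3)*6) = -2*(0 + ((⅓)*3)*6) = -2*(0 + 1*6) = -2*(0 + 6) = -2*6 = -12)
(13 + H*r(-4)) - 1*3046 = (13 - 12*(-4)²) - 1*3046 = (13 - 12*16) - 3046 = (13 - 192) - 3046 = -179 - 3046 = -3225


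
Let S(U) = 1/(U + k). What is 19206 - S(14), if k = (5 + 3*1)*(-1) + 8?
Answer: 268883/14 ≈ 19206.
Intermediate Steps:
k = 0 (k = (5 + 3)*(-1) + 8 = 8*(-1) + 8 = -8 + 8 = 0)
S(U) = 1/U (S(U) = 1/(U + 0) = 1/U)
19206 - S(14) = 19206 - 1/14 = 268883/14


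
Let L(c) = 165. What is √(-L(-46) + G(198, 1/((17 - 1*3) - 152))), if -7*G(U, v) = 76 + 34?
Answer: I*√8855/7 ≈ 13.443*I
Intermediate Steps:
G(U, v) = -110/7 (G(U, v) = -(76 + 34)/7 = -⅐*110 = -110/7)
√(-L(-46) + G(198, 1/((17 - 1*3) - 152))) = √(-1*165 - 110/7) = √(-165 - 110/7) = √(-1265/7) = I*√8855/7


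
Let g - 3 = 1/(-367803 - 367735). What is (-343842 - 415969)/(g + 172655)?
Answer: -558869863318/126996520003 ≈ -4.4007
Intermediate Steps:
g = 2206613/735538 (g = 3 + 1/(-367803 - 367735) = 3 + 1/(-735538) = 3 - 1/735538 = 2206613/735538 ≈ 3.0000)
(-343842 - 415969)/(g + 172655) = (-343842 - 415969)/(2206613/735538 + 172655) = -759811/126996520003/735538 = -759811*735538/126996520003 = -558869863318/126996520003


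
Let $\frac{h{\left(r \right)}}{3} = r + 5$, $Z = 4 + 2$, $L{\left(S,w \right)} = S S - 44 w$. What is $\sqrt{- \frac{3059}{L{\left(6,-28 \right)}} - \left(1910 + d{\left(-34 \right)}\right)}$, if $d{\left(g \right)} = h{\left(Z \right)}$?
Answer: $\frac{3 i \sqrt{86885579}}{634} \approx 44.107 i$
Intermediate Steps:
$L{\left(S,w \right)} = S^{2} - 44 w$
$Z = 6$
$h{\left(r \right)} = 15 + 3 r$ ($h{\left(r \right)} = 3 \left(r + 5\right) = 3 \left(5 + r\right) = 15 + 3 r$)
$d{\left(g \right)} = 33$ ($d{\left(g \right)} = 15 + 3 \cdot 6 = 15 + 18 = 33$)
$\sqrt{- \frac{3059}{L{\left(6,-28 \right)}} - \left(1910 + d{\left(-34 \right)}\right)} = \sqrt{- \frac{3059}{6^{2} - -1232} - 1943} = \sqrt{- \frac{3059}{36 + 1232} - 1943} = \sqrt{- \frac{3059}{1268} - 1943} = \sqrt{- \frac{2466783}{1268}} = \frac{3 i \sqrt{86885579}}{634}$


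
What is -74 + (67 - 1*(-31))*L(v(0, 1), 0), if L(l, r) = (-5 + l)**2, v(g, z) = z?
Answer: 1494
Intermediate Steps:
-74 + (67 - 1*(-31))*L(v(0, 1), 0) = -74 + (67 - 1*(-31))*(-5 + 1)**2 = -74 + (67 + 31)*(-4)**2 = -74 + 98*16 = -74 + 1568 = 1494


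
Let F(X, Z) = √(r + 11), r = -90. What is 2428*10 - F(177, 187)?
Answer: 24280 - I*√79 ≈ 24280.0 - 8.8882*I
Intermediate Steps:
F(X, Z) = I*√79 (F(X, Z) = √(-90 + 11) = √(-79) = I*√79)
2428*10 - F(177, 187) = 2428*10 - I*√79 = 24280 - I*√79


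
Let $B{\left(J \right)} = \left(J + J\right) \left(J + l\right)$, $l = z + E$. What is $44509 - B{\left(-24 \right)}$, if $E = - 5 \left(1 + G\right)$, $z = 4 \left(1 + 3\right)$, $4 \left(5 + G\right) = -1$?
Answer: $45145$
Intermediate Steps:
$G = - \frac{21}{4}$ ($G = -5 + \frac{1}{4} \left(-1\right) = -5 - \frac{1}{4} = - \frac{21}{4} \approx -5.25$)
$z = 16$ ($z = 4 \cdot 4 = 16$)
$E = \frac{85}{4}$ ($E = - 5 \left(1 - \frac{21}{4}\right) = \left(-5\right) \left(- \frac{17}{4}\right) = \frac{85}{4} \approx 21.25$)
$l = \frac{149}{4}$ ($l = 16 + \frac{85}{4} = \frac{149}{4} \approx 37.25$)
$B{\left(J \right)} = 2 J \left(\frac{149}{4} + J\right)$ ($B{\left(J \right)} = \left(J + J\right) \left(J + \frac{149}{4}\right) = 2 J \left(\frac{149}{4} + J\right)$)
$44509 - B{\left(-24 \right)} = 44509 - \frac{1}{2} \left(-24\right) \left(149 + 4 \left(-24\right)\right) = 44509 - \frac{1}{2} \left(-24\right) \left(149 - 96\right) = 44509 - \frac{1}{2} \left(-24\right) 53 = 44509 - -636 = 44509 + 636 = 45145$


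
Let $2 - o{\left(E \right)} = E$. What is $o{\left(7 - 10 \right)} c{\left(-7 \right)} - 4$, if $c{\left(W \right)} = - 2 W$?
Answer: $66$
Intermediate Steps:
$o{\left(E \right)} = 2 - E$
$o{\left(7 - 10 \right)} c{\left(-7 \right)} - 4 = \left(2 - \left(7 - 10\right)\right) \left(\left(-2\right) \left(-7\right)\right) - 4 = \left(2 - \left(7 - 10\right)\right) 14 - 4 = \left(2 - -3\right) 14 - 4 = \left(2 + 3\right) 14 - 4 = 5 \cdot 14 - 4 = 70 - 4 = 66$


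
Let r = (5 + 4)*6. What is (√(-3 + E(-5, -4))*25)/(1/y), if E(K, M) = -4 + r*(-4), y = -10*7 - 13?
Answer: -2075*I*√223 ≈ -30986.0*I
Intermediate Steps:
r = 54 (r = 9*6 = 54)
y = -83 (y = -70 - 13 = -83)
E(K, M) = -220 (E(K, M) = -4 + 54*(-4) = -4 - 216 = -220)
(√(-3 + E(-5, -4))*25)/(1/y) = (√(-3 - 220)*25)/(1/(-83)) = (√(-223)*25)/(-1/83) = ((I*√223)*25)*(-83) = (25*I*√223)*(-83) = -2075*I*√223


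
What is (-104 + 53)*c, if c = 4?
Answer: -204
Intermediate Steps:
(-104 + 53)*c = (-104 + 53)*4 = -51*4 = -204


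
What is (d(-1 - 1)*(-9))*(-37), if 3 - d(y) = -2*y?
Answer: -333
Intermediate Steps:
d(y) = 3 + 2*y (d(y) = 3 - (-2)*y = 3 + 2*y)
(d(-1 - 1)*(-9))*(-37) = ((3 + 2*(-1 - 1))*(-9))*(-37) = ((3 + 2*(-2))*(-9))*(-37) = ((3 - 4)*(-9))*(-37) = -1*(-9)*(-37) = 9*(-37) = -333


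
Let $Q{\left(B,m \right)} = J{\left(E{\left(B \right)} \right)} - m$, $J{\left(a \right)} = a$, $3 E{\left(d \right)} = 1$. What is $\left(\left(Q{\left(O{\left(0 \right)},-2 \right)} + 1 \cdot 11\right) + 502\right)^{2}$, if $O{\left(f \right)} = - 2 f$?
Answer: $\frac{2390116}{9} \approx 2.6557 \cdot 10^{5}$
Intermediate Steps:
$E{\left(d \right)} = \frac{1}{3}$ ($E{\left(d \right)} = \frac{1}{3} \cdot 1 = \frac{1}{3}$)
$Q{\left(B,m \right)} = \frac{1}{3} - m$
$\left(\left(Q{\left(O{\left(0 \right)},-2 \right)} + 1 \cdot 11\right) + 502\right)^{2} = \left(\left(\left(\frac{1}{3} - -2\right) + 1 \cdot 11\right) + 502\right)^{2} = \left(\left(\left(\frac{1}{3} + 2\right) + 11\right) + 502\right)^{2} = \left(\left(\frac{7}{3} + 11\right) + 502\right)^{2} = \left(\frac{40}{3} + 502\right)^{2} = \left(\frac{1546}{3}\right)^{2} = \frac{2390116}{9}$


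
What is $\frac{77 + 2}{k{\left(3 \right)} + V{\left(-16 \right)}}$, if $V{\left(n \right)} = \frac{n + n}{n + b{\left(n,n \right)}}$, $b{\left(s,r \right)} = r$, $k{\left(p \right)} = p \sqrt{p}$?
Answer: $- \frac{79}{26} + \frac{237 \sqrt{3}}{26} \approx 12.75$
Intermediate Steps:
$k{\left(p \right)} = p^{\frac{3}{2}}$
$V{\left(n \right)} = 1$ ($V{\left(n \right)} = \frac{n + n}{n + n} = \frac{2 n}{2 n} = 2 n \frac{1}{2 n} = 1$)
$\frac{77 + 2}{k{\left(3 \right)} + V{\left(-16 \right)}} = \frac{77 + 2}{3^{\frac{3}{2}} + 1} = \frac{79}{3 \sqrt{3} + 1} = \frac{79}{1 + 3 \sqrt{3}}$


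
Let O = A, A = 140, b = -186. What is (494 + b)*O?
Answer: 43120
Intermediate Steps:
O = 140
(494 + b)*O = (494 - 186)*140 = 308*140 = 43120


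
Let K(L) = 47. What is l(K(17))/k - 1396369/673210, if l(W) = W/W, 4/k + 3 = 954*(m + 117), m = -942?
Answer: -264928767803/1346420 ≈ -1.9677e+5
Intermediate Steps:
k = -4/787053 (k = 4/(-3 + 954*(-942 + 117)) = 4/(-3 + 954*(-825)) = 4/(-3 - 787050) = 4/(-787053) = 4*(-1/787053) = -4/787053 ≈ -5.0822e-6)
l(W) = 1
l(K(17))/k - 1396369/673210 = 1/(-4/787053) - 1396369/673210 = 1*(-787053/4) - 1396369*1/673210 = -787053/4 - 1396369/673210 = -264928767803/1346420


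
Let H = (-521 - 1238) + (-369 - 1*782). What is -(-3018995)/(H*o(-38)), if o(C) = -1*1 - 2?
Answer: 603799/1746 ≈ 345.82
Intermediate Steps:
H = -2910 (H = -1759 + (-369 - 782) = -1759 - 1151 = -2910)
o(C) = -3 (o(C) = -1 - 2 = -3)
-(-3018995)/(H*o(-38)) = -(-3018995)/((-2910*(-3))) = -(-3018995)/8730 = -1*(-603799/1746) = 603799/1746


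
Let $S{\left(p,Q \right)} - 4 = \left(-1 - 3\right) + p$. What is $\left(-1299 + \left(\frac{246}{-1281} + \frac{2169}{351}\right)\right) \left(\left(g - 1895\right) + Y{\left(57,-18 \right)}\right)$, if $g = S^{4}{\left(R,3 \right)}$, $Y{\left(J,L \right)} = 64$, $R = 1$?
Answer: $\frac{215325380}{91} \approx 2.3662 \cdot 10^{6}$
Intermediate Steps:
$S{\left(p,Q \right)} = p$ ($S{\left(p,Q \right)} = 4 + \left(\left(-1 - 3\right) + p\right) = 4 + \left(-4 + p\right) = p$)
$g = 1$ ($g = 1^{4} = 1$)
$\left(-1299 + \left(\frac{246}{-1281} + \frac{2169}{351}\right)\right) \left(\left(g - 1895\right) + Y{\left(57,-18 \right)}\right) = \left(-1299 + \left(\frac{246}{-1281} + \frac{2169}{351}\right)\right) \left(\left(1 - 1895\right) + 64\right) = \left(-1299 + \left(246 \left(- \frac{1}{1281}\right) + 2169 \cdot \frac{1}{351}\right)\right) \left(-1894 + 64\right) = \left(-1299 + \left(- \frac{82}{427} + \frac{241}{39}\right)\right) \left(-1830\right) = \left(-1299 + \frac{99709}{16653}\right) \left(-1830\right) = \left(- \frac{21532538}{16653}\right) \left(-1830\right) = \frac{215325380}{91}$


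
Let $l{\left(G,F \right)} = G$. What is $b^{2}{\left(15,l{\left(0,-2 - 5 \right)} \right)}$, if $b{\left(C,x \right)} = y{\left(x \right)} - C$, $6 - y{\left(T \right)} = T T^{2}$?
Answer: $81$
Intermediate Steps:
$y{\left(T \right)} = 6 - T^{3}$ ($y{\left(T \right)} = 6 - T T^{2} = 6 - T^{3}$)
$b{\left(C,x \right)} = 6 - C - x^{3}$ ($b{\left(C,x \right)} = \left(6 - x^{3}\right) - C = 6 - C - x^{3}$)
$b^{2}{\left(15,l{\left(0,-2 - 5 \right)} \right)} = \left(6 - 15 - 0^{3}\right)^{2} = \left(6 - 15 - 0\right)^{2} = \left(6 - 15 + 0\right)^{2} = \left(-9\right)^{2} = 81$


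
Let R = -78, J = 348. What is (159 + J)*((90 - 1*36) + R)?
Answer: -12168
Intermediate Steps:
(159 + J)*((90 - 1*36) + R) = (159 + 348)*((90 - 1*36) - 78) = 507*((90 - 36) - 78) = 507*(54 - 78) = 507*(-24) = -12168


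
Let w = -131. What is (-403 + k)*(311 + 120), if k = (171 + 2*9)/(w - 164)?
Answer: -51320894/295 ≈ -1.7397e+5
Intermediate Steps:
k = -189/295 (k = (171 + 2*9)/(-131 - 164) = (171 + 18)/(-295) = 189*(-1/295) = -189/295 ≈ -0.64068)
(-403 + k)*(311 + 120) = (-403 - 189/295)*(311 + 120) = -119074/295*431 = -51320894/295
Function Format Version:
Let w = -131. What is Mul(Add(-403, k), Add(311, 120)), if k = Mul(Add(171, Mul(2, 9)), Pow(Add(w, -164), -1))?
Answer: Rational(-51320894, 295) ≈ -1.7397e+5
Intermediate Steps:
k = Rational(-189, 295) (k = Mul(Add(171, Mul(2, 9)), Pow(Add(-131, -164), -1)) = Mul(Add(171, 18), Pow(-295, -1)) = Mul(189, Rational(-1, 295)) = Rational(-189, 295) ≈ -0.64068)
Mul(Add(-403, k), Add(311, 120)) = Mul(Add(-403, Rational(-189, 295)), Add(311, 120)) = Mul(Rational(-119074, 295), 431) = Rational(-51320894, 295)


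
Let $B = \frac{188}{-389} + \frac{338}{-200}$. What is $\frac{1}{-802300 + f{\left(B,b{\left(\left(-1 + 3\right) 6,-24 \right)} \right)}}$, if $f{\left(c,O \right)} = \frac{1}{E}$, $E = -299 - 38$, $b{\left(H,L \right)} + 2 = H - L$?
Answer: $- \frac{337}{270375101} \approx -1.2464 \cdot 10^{-6}$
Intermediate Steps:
$B = - \frac{84541}{38900}$ ($B = 188 \left(- \frac{1}{389}\right) + 338 \left(- \frac{1}{200}\right) = - \frac{188}{389} - \frac{169}{100} = - \frac{84541}{38900} \approx -2.1733$)
$b{\left(H,L \right)} = -2 + H - L$ ($b{\left(H,L \right)} = -2 + \left(H - L\right) = -2 + H - L$)
$E = -337$
$f{\left(c,O \right)} = - \frac{1}{337}$ ($f{\left(c,O \right)} = \frac{1}{-337} = - \frac{1}{337}$)
$\frac{1}{-802300 + f{\left(B,b{\left(\left(-1 + 3\right) 6,-24 \right)} \right)}} = \frac{1}{-802300 - \frac{1}{337}} = \frac{1}{- \frac{270375101}{337}} = - \frac{337}{270375101}$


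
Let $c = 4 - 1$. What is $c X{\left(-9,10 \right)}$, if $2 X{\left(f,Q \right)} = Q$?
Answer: $15$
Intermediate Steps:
$X{\left(f,Q \right)} = \frac{Q}{2}$
$c = 3$
$c X{\left(-9,10 \right)} = 3 \cdot \frac{1}{2} \cdot 10 = 3 \cdot 5 = 15$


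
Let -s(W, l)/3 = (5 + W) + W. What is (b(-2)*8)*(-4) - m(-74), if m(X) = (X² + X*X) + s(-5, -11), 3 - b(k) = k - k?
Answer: -11063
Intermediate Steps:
s(W, l) = -15 - 6*W (s(W, l) = -3*((5 + W) + W) = -3*(5 + 2*W) = -15 - 6*W)
b(k) = 3 (b(k) = 3 - (k - k) = 3 - 1*0 = 3 + 0 = 3)
m(X) = 15 + 2*X² (m(X) = (X² + X*X) + (-15 - 6*(-5)) = (X² + X²) + (-15 + 30) = 2*X² + 15 = 15 + 2*X²)
(b(-2)*8)*(-4) - m(-74) = (3*8)*(-4) - (15 + 2*(-74)²) = 24*(-4) - (15 + 2*5476) = -96 - (15 + 10952) = -96 - 1*10967 = -96 - 10967 = -11063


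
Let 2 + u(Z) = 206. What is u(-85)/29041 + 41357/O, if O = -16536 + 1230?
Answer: -1197926213/444501546 ≈ -2.6950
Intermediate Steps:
O = -15306
u(Z) = 204 (u(Z) = -2 + 206 = 204)
u(-85)/29041 + 41357/O = 204/29041 + 41357/(-15306) = 204*(1/29041) + 41357*(-1/15306) = 204/29041 - 41357/15306 = -1197926213/444501546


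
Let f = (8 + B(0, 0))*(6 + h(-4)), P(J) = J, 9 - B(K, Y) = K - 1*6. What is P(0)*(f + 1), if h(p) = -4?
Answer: 0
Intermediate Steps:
B(K, Y) = 15 - K (B(K, Y) = 9 - (K - 1*6) = 9 - (K - 6) = 9 - (-6 + K) = 9 + (6 - K) = 15 - K)
f = 46 (f = (8 + (15 - 1*0))*(6 - 4) = (8 + (15 + 0))*2 = (8 + 15)*2 = 23*2 = 46)
P(0)*(f + 1) = 0*(46 + 1) = 0*47 = 0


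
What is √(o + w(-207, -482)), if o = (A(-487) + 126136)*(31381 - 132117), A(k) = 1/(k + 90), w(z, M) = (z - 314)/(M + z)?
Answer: I*√950699368135583680991/273533 ≈ 1.1272e+5*I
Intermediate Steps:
w(z, M) = (-314 + z)/(M + z)
A(k) = 1/(90 + k)
o = -5044455029376/397 (o = (1/(90 - 487) + 126136)*(31381 - 132117) = (1/(-397) + 126136)*(-100736) = (-1/397 + 126136)*(-100736) = (50075991/397)*(-100736) = -5044455029376/397 ≈ -1.2706e+10)
√(o + w(-207, -482)) = √(-5044455029376/397 + (-314 - 207)/(-482 - 207)) = √(-5044455029376/397 - 521/(-689)) = √(-5044455029376/397 - 1/689*(-521)) = √(-5044455029376/397 + 521/689) = √(-3475629515033227/273533) = I*√950699368135583680991/273533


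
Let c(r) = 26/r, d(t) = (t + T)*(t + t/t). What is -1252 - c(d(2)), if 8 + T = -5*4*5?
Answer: -199055/159 ≈ -1251.9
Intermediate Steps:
T = -108 (T = -8 - 5*4*5 = -8 - 20*5 = -8 - 100 = -108)
d(t) = (1 + t)*(-108 + t) (d(t) = (t - 108)*(t + t/t) = (-108 + t)*(t + 1) = (-108 + t)*(1 + t) = (1 + t)*(-108 + t))
-1252 - c(d(2)) = -1252 - 26/(-108 + 2**2 - 107*2) = -1252 - 26/(-108 + 4 - 214) = -1252 - 26/(-318) = -1252 - 26*(-1)/318 = -1252 - 1*(-13/159) = -1252 + 13/159 = -199055/159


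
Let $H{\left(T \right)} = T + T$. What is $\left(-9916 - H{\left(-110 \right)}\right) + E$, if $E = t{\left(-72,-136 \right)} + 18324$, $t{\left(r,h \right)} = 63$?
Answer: $8691$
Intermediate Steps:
$H{\left(T \right)} = 2 T$
$E = 18387$ ($E = 63 + 18324 = 18387$)
$\left(-9916 - H{\left(-110 \right)}\right) + E = \left(-9916 - 2 \left(-110\right)\right) + 18387 = \left(-9916 - -220\right) + 18387 = \left(-9916 + 220\right) + 18387 = -9696 + 18387 = 8691$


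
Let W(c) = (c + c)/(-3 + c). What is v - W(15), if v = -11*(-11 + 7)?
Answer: 83/2 ≈ 41.500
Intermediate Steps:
W(c) = 2*c/(-3 + c) (W(c) = (2*c)/(-3 + c) = 2*c/(-3 + c))
v = 44 (v = -11*(-4) = 44)
v - W(15) = 44 - 2*15/(-3 + 15) = 44 - 2*15/12 = 44 - 1*5/2 = 44 - 5/2 = 83/2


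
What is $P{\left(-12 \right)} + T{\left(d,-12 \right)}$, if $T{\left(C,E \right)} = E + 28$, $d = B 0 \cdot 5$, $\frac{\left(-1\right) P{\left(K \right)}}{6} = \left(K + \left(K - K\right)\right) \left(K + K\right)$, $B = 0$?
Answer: $-1712$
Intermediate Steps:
$P{\left(K \right)} = - 12 K^{2}$ ($P{\left(K \right)} = - 6 \left(K + \left(K - K\right)\right) \left(K + K\right) = - 6 \left(K + 0\right) 2 K = - 6 K 2 K = - 6 \cdot 2 K^{2} = - 12 K^{2}$)
$d = 0$ ($d = 0 \cdot 0 \cdot 5 = 0 \cdot 5 = 0$)
$T{\left(C,E \right)} = 28 + E$
$P{\left(-12 \right)} + T{\left(d,-12 \right)} = - 12 \left(-12\right)^{2} + \left(28 - 12\right) = \left(-12\right) 144 + 16 = -1728 + 16 = -1712$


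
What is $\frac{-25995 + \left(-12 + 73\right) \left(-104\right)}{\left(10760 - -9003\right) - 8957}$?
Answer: $- \frac{32339}{10806} \approx -2.9927$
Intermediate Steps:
$\frac{-25995 + \left(-12 + 73\right) \left(-104\right)}{\left(10760 - -9003\right) - 8957} = \frac{-25995 + 61 \left(-104\right)}{\left(10760 + 9003\right) - 8957} = \frac{-25995 - 6344}{19763 - 8957} = - \frac{32339}{10806}$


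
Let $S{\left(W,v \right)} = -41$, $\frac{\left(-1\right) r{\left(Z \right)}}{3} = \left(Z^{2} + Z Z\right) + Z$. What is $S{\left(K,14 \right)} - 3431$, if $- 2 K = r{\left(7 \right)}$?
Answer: $-3472$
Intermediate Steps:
$r{\left(Z \right)} = - 6 Z^{2} - 3 Z$ ($r{\left(Z \right)} = - 3 \left(\left(Z^{2} + Z Z\right) + Z\right) = - 3 \left(\left(Z^{2} + Z^{2}\right) + Z\right) = - 3 \left(2 Z^{2} + Z\right) = - 3 \left(Z + 2 Z^{2}\right) = - 6 Z^{2} - 3 Z$)
$K = \frac{315}{2}$ ($K = - \frac{\left(-3\right) 7 \left(1 + 2 \cdot 7\right)}{2} = - \frac{\left(-3\right) 7 \left(1 + 14\right)}{2} = - \frac{\left(-3\right) 7 \cdot 15}{2} = \left(- \frac{1}{2}\right) \left(-315\right) = \frac{315}{2} \approx 157.5$)
$S{\left(K,14 \right)} - 3431 = -41 - 3431 = -3472$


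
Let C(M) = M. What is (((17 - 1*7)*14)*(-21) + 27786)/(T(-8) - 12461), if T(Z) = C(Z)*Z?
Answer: -24846/12397 ≈ -2.0042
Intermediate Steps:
T(Z) = Z² (T(Z) = Z*Z = Z²)
(((17 - 1*7)*14)*(-21) + 27786)/(T(-8) - 12461) = (((17 - 1*7)*14)*(-21) + 27786)/((-8)² - 12461) = (((17 - 7)*14)*(-21) + 27786)/(64 - 12461) = ((10*14)*(-21) + 27786)/(-12397) = (140*(-21) + 27786)*(-1/12397) = (-2940 + 27786)*(-1/12397) = 24846*(-1/12397) = -24846/12397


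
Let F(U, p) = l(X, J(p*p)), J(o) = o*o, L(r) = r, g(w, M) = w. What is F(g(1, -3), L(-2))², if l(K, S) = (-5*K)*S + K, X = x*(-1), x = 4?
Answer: 99856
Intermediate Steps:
X = -4 (X = 4*(-1) = -4)
J(o) = o²
l(K, S) = K - 5*K*S (l(K, S) = -5*K*S + K = K - 5*K*S)
F(U, p) = -4 + 20*p⁴ (F(U, p) = -4*(1 - 5*p⁴) = -4 + 20*p⁴)
F(g(1, -3), L(-2))² = (-4 + 20*(-2)⁴)² = (-4 + 20*16)² = (-4 + 320)² = 316² = 99856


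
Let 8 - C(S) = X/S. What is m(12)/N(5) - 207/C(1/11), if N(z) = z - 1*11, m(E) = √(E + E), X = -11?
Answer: -69/43 - √6/3 ≈ -2.4211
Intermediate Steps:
m(E) = √2*√E (m(E) = √(2*E) = √2*√E)
N(z) = -11 + z (N(z) = z - 11 = -11 + z)
C(S) = 8 + 11/S (C(S) = 8 - (-11)/S = 8 + 11/S)
m(12)/N(5) - 207/C(1/11) = (√2*√12)/(-11 + 5) - 207/(8 + 11/(1/11)) = (√2*(2*√3))/(-6) - 207/(8 + 11/(1/11)) = (2*√6)*(-⅙) - 207/(8 + 11*11) = -√6/3 - 207/(8 + 121) = -√6/3 - 207/129 = -√6/3 - 207*1/129 = -√6/3 - 69/43 = -69/43 - √6/3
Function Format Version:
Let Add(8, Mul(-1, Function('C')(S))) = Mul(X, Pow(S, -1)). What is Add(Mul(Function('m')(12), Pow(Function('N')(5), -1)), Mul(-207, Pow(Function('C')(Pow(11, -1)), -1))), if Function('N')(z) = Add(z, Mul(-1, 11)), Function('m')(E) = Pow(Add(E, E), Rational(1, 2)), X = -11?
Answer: Add(Rational(-69, 43), Mul(Rational(-1, 3), Pow(6, Rational(1, 2)))) ≈ -2.4211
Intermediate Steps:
Function('m')(E) = Mul(Pow(2, Rational(1, 2)), Pow(E, Rational(1, 2))) (Function('m')(E) = Pow(Mul(2, E), Rational(1, 2)) = Mul(Pow(2, Rational(1, 2)), Pow(E, Rational(1, 2))))
Function('N')(z) = Add(-11, z) (Function('N')(z) = Add(z, -11) = Add(-11, z))
Function('C')(S) = Add(8, Mul(11, Pow(S, -1))) (Function('C')(S) = Add(8, Mul(-1, Mul(-11, Pow(S, -1)))) = Add(8, Mul(11, Pow(S, -1))))
Add(Mul(Function('m')(12), Pow(Function('N')(5), -1)), Mul(-207, Pow(Function('C')(Pow(11, -1)), -1))) = Add(Mul(Mul(Pow(2, Rational(1, 2)), Pow(12, Rational(1, 2))), Pow(Add(-11, 5), -1)), Mul(-207, Pow(Add(8, Mul(11, Pow(Pow(11, -1), -1))), -1))) = Add(Mul(Mul(Pow(2, Rational(1, 2)), Mul(2, Pow(3, Rational(1, 2)))), Pow(-6, -1)), Mul(-207, Pow(Add(8, Mul(11, Pow(Rational(1, 11), -1))), -1))) = Add(Mul(Mul(2, Pow(6, Rational(1, 2))), Rational(-1, 6)), Mul(-207, Pow(Add(8, Mul(11, 11)), -1))) = Add(Mul(Rational(-1, 3), Pow(6, Rational(1, 2))), Mul(-207, Pow(Add(8, 121), -1))) = Add(Mul(Rational(-1, 3), Pow(6, Rational(1, 2))), Mul(-207, Pow(129, -1))) = Add(Mul(Rational(-1, 3), Pow(6, Rational(1, 2))), Mul(-207, Rational(1, 129))) = Add(Mul(Rational(-1, 3), Pow(6, Rational(1, 2))), Rational(-69, 43)) = Add(Rational(-69, 43), Mul(Rational(-1, 3), Pow(6, Rational(1, 2))))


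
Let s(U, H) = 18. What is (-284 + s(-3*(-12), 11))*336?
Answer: -89376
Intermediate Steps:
(-284 + s(-3*(-12), 11))*336 = (-284 + 18)*336 = -266*336 = -89376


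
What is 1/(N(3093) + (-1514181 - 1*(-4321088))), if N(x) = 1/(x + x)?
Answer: 6186/17363526703 ≈ 3.5626e-7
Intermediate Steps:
N(x) = 1/(2*x)
1/(N(3093) + (-1514181 - 1*(-4321088))) = 1/((½)/3093 + (-1514181 - 1*(-4321088))) = 1/((½)*(1/3093) + (-1514181 + 4321088)) = 1/(1/6186 + 2806907) = 1/(17363526703/6186) = 6186/17363526703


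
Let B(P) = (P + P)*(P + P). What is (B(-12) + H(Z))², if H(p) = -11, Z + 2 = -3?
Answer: 319225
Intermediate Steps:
Z = -5 (Z = -2 - 3 = -5)
B(P) = 4*P² (B(P) = (2*P)*(2*P) = 4*P²)
(B(-12) + H(Z))² = (4*(-12)² - 11)² = (4*144 - 11)² = (576 - 11)² = 565² = 319225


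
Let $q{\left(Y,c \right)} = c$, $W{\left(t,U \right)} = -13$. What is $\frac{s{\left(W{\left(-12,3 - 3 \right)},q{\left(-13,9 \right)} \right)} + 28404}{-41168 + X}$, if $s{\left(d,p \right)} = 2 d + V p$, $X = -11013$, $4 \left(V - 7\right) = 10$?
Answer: $- \frac{56927}{104362} \approx -0.54548$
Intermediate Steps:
$V = \frac{19}{2}$ ($V = 7 + \frac{1}{4} \cdot 10 = 7 + \frac{5}{2} = \frac{19}{2} \approx 9.5$)
$s{\left(d,p \right)} = 2 d + \frac{19 p}{2}$
$\frac{s{\left(W{\left(-12,3 - 3 \right)},q{\left(-13,9 \right)} \right)} + 28404}{-41168 + X} = \frac{\left(2 \left(-13\right) + \frac{19}{2} \cdot 9\right) + 28404}{-41168 - 11013} = \frac{\left(-26 + \frac{171}{2}\right) + 28404}{-52181} = \left(\frac{119}{2} + 28404\right) \left(- \frac{1}{52181}\right) = \frac{56927}{2} \left(- \frac{1}{52181}\right) = - \frac{56927}{104362}$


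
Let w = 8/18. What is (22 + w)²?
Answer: 40804/81 ≈ 503.75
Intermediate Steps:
w = 4/9 (w = 8*(1/18) = 4/9 ≈ 0.44444)
(22 + w)² = (22 + 4/9)² = (202/9)² = 40804/81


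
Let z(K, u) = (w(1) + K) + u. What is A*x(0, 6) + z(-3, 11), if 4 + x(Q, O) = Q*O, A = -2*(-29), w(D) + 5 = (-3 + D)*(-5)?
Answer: -219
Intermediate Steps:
w(D) = 10 - 5*D (w(D) = -5 + (-3 + D)*(-5) = -5 + (15 - 5*D) = 10 - 5*D)
A = 58
z(K, u) = 5 + K + u (z(K, u) = ((10 - 5*1) + K) + u = ((10 - 5) + K) + u = (5 + K) + u = 5 + K + u)
x(Q, O) = -4 + O*Q (x(Q, O) = -4 + Q*O = -4 + O*Q)
A*x(0, 6) + z(-3, 11) = 58*(-4 + 6*0) + (5 - 3 + 11) = 58*(-4 + 0) + 13 = 58*(-4) + 13 = -232 + 13 = -219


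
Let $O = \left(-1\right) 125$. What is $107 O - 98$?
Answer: $-13473$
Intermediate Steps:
$O = -125$
$107 O - 98 = 107 \left(-125\right) - 98 = -13375 - 98 = -13473$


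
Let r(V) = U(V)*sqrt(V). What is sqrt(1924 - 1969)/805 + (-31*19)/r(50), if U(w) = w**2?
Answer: -589*sqrt(2)/25000 + 3*I*sqrt(5)/805 ≈ -0.033319 + 0.0083332*I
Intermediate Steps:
r(V) = V**(5/2) (r(V) = V**2*sqrt(V) = V**(5/2))
sqrt(1924 - 1969)/805 + (-31*19)/r(50) = sqrt(1924 - 1969)/805 + (-31*19)/(50**(5/2)) = sqrt(-45)*(1/805) - 589*sqrt(2)/25000 = (3*I*sqrt(5))*(1/805) - 589*sqrt(2)/25000 = 3*I*sqrt(5)/805 - 589*sqrt(2)/25000 = -589*sqrt(2)/25000 + 3*I*sqrt(5)/805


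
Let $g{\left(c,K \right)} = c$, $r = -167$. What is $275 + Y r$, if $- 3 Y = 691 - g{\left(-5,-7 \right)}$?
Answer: $39019$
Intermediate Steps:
$Y = -232$ ($Y = - \frac{691 - -5}{3} = - \frac{691 + 5}{3} = \left(- \frac{1}{3}\right) 696 = -232$)
$275 + Y r = 275 - -38744 = 275 + 38744 = 39019$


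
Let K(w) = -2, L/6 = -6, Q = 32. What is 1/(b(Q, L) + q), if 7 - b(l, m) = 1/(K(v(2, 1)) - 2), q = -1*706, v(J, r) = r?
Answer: -4/2795 ≈ -0.0014311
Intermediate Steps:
L = -36 (L = 6*(-6) = -36)
q = -706
b(l, m) = 29/4 (b(l, m) = 7 - 1/(-2 - 2) = 7 - 1/(-4) = 7 - 1*(-1/4) = 7 + 1/4 = 29/4)
1/(b(Q, L) + q) = 1/(29/4 - 706) = 1/(-2795/4) = -4/2795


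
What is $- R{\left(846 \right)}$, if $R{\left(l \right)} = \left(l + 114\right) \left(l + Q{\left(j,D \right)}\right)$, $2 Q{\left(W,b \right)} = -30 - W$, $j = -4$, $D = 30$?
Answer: $-799680$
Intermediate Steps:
$Q{\left(W,b \right)} = -15 - \frac{W}{2}$ ($Q{\left(W,b \right)} = \frac{-30 - W}{2} = -15 - \frac{W}{2}$)
$R{\left(l \right)} = \left(-13 + l\right) \left(114 + l\right)$ ($R{\left(l \right)} = \left(l + 114\right) \left(l - 13\right) = \left(114 + l\right) \left(l + \left(-15 + 2\right)\right) = \left(114 + l\right) \left(l - 13\right) = \left(114 + l\right) \left(-13 + l\right) = \left(-13 + l\right) \left(114 + l\right)$)
$- R{\left(846 \right)} = - (-1482 + 846^{2} + 101 \cdot 846) = - (-1482 + 715716 + 85446) = \left(-1\right) 799680 = -799680$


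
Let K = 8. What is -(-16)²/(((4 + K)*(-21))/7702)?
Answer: 492928/63 ≈ 7824.3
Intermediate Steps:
-(-16)²/(((4 + K)*(-21))/7702) = -(-16)²/(((4 + 8)*(-21))/7702) = -256/((12*(-21))*(1/7702)) = -256/((-252*1/7702)) = -256/(-126/3851) = -256*(-3851)/126 = -1*(-492928/63) = 492928/63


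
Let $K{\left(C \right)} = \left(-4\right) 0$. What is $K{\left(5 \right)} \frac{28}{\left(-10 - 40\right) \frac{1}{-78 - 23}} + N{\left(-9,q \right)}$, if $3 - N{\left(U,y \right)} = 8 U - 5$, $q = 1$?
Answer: $80$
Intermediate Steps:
$N{\left(U,y \right)} = 8 - 8 U$ ($N{\left(U,y \right)} = 3 - \left(8 U - 5\right) = 3 - \left(-5 + 8 U\right) = 8 - 8 U$)
$K{\left(C \right)} = 0$
$K{\left(5 \right)} \frac{28}{\left(-10 - 40\right) \frac{1}{-78 - 23}} + N{\left(-9,q \right)} = 0 \frac{28}{\left(-10 - 40\right) \frac{1}{-78 - 23}} + \left(8 - -72\right) = 0 \frac{28}{\left(-50\right) \frac{1}{-101}} + \left(8 + 72\right) = 0 \frac{28}{\left(-50\right) \left(- \frac{1}{101}\right)} + 80 = 0 \frac{28}{\frac{50}{101}} + 80 = 0 \cdot 28 \cdot \frac{101}{50} + 80 = 0 \cdot \frac{1414}{25} + 80 = 0 + 80 = 80$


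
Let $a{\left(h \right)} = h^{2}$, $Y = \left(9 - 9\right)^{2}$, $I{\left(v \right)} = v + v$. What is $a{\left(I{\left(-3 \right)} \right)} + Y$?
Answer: $36$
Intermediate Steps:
$I{\left(v \right)} = 2 v$
$Y = 0$ ($Y = 0^{2} = 0$)
$a{\left(I{\left(-3 \right)} \right)} + Y = \left(2 \left(-3\right)\right)^{2} + 0 = \left(-6\right)^{2} + 0 = 36 + 0 = 36$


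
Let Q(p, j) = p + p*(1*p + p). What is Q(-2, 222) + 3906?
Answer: 3912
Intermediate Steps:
Q(p, j) = p + 2*p**2 (Q(p, j) = p + p*(p + p) = p + p*(2*p) = p + 2*p**2)
Q(-2, 222) + 3906 = -2*(1 + 2*(-2)) + 3906 = -2*(1 - 4) + 3906 = -2*(-3) + 3906 = 6 + 3906 = 3912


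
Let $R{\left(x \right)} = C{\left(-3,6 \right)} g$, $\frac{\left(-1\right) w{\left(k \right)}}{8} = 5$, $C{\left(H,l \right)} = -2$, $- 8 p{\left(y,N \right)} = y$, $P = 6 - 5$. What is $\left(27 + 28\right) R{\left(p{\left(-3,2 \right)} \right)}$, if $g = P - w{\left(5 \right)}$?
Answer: $-4510$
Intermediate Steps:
$P = 1$ ($P = 6 - 5 = 1$)
$p{\left(y,N \right)} = - \frac{y}{8}$
$w{\left(k \right)} = -40$ ($w{\left(k \right)} = \left(-8\right) 5 = -40$)
$g = 41$ ($g = 1 - -40 = 1 + 40 = 41$)
$R{\left(x \right)} = -82$ ($R{\left(x \right)} = \left(-2\right) 41 = -82$)
$\left(27 + 28\right) R{\left(p{\left(-3,2 \right)} \right)} = \left(27 + 28\right) \left(-82\right) = 55 \left(-82\right) = -4510$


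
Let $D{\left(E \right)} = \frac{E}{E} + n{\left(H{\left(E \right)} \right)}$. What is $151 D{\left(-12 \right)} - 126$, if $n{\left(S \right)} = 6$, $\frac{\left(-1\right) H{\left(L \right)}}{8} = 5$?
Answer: $931$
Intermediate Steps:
$H{\left(L \right)} = -40$ ($H{\left(L \right)} = \left(-8\right) 5 = -40$)
$D{\left(E \right)} = 7$ ($D{\left(E \right)} = \frac{E}{E} + 6 = 1 + 6 = 7$)
$151 D{\left(-12 \right)} - 126 = 151 \cdot 7 - 126 = 1057 - 126 = 931$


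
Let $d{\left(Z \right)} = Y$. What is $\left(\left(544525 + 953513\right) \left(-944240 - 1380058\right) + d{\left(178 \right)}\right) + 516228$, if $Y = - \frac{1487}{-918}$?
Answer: $- \frac{3196371541784641}{918} \approx -3.4819 \cdot 10^{12}$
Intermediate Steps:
$Y = \frac{1487}{918}$ ($Y = \left(-1487\right) \left(- \frac{1}{918}\right) = \frac{1487}{918} \approx 1.6198$)
$d{\left(Z \right)} = \frac{1487}{918}$
$\left(\left(544525 + 953513\right) \left(-944240 - 1380058\right) + d{\left(178 \right)}\right) + 516228 = \left(\left(544525 + 953513\right) \left(-944240 - 1380058\right) + \frac{1487}{918}\right) + 516228 = \left(1498038 \left(-2324298\right) + \frac{1487}{918}\right) + 516228 = \left(-3481886727324 + \frac{1487}{918}\right) + 516228 = - \frac{3196372015681945}{918} + 516228 = - \frac{3196371541784641}{918}$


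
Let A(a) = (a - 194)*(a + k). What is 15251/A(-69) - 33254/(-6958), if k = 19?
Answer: 271703279/45748850 ≈ 5.9390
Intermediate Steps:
A(a) = (-194 + a)*(19 + a) (A(a) = (a - 194)*(a + 19) = (-194 + a)*(19 + a))
15251/A(-69) - 33254/(-6958) = 15251/(-3686 + (-69)**2 - 175*(-69)) - 33254/(-6958) = 15251/(-3686 + 4761 + 12075) - 33254*(-1/6958) = 15251/13150 + 16627/3479 = 271703279/45748850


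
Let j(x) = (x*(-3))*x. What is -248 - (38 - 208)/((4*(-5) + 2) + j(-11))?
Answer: -94658/381 ≈ -248.45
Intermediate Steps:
j(x) = -3*x² (j(x) = (-3*x)*x = -3*x²)
-248 - (38 - 208)/((4*(-5) + 2) + j(-11)) = -248 - (38 - 208)/((4*(-5) + 2) - 3*(-11)²) = -248 - (-170)/((-20 + 2) - 3*121) = -248 - (-170)/(-18 - 363) = -248 - (-170)/(-381) = -248 - (-170)*(-1)/381 = -248 - 1*170/381 = -248 - 170/381 = -94658/381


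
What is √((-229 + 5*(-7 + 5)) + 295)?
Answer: 2*√14 ≈ 7.4833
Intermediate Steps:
√((-229 + 5*(-7 + 5)) + 295) = √((-229 + 5*(-2)) + 295) = √((-229 - 10) + 295) = √(-239 + 295) = √56 = 2*√14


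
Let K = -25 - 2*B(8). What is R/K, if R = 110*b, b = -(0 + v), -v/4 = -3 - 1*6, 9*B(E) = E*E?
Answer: 35640/353 ≈ 100.96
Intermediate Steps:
B(E) = E²/9 (B(E) = (E*E)/9 = E²/9)
v = 36 (v = -4*(-3 - 1*6) = -4*(-3 - 6) = -4*(-9) = 36)
b = -36 (b = -(0 + 36) = -1*36 = -36)
R = -3960 (R = 110*(-36) = -3960)
K = -353/9 (K = -25 - 2*8²/9 = -25 - 2*64/9 = -25 - 128/9 = -353/9 ≈ -39.222)
R/K = -3960/(-353/9) = -3960*(-9/353) = 35640/353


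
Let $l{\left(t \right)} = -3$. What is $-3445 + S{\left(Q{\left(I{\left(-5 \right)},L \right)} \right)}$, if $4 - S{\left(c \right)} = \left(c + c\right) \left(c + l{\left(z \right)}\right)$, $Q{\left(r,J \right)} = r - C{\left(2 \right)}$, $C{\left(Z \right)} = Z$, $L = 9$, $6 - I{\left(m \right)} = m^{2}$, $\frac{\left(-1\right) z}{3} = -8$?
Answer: $-4449$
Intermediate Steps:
$z = 24$ ($z = \left(-3\right) \left(-8\right) = 24$)
$I{\left(m \right)} = 6 - m^{2}$
$Q{\left(r,J \right)} = -2 + r$ ($Q{\left(r,J \right)} = r - 2 = -2 + r$)
$S{\left(c \right)} = 4 - 2 c \left(-3 + c\right)$ ($S{\left(c \right)} = 4 - \left(c + c\right) \left(c - 3\right) = 4 - 2 c \left(-3 + c\right)$)
$-3445 + S{\left(Q{\left(I{\left(-5 \right)},L \right)} \right)} = -3445 + \left(4 - 2 \left(-2 + \left(6 - \left(-5\right)^{2}\right)\right)^{2} + 6 \left(-2 + \left(6 - \left(-5\right)^{2}\right)\right)\right) = -3445 + \left(4 - 2 \left(-2 + \left(6 - 25\right)\right)^{2} + 6 \left(-2 + \left(6 - 25\right)\right)\right) = -3445 + \left(4 - 2 \left(-2 - 19\right)^{2} + 6 \left(-2 - 19\right)\right) = -3445 + \left(4 - 2 \left(-21\right)^{2} + 6 \left(-21\right)\right) = -3445 - 1004 = -4449$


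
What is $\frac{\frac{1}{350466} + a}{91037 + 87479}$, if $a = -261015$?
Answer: $- \frac{91476882989}{62563788456} \approx -1.4621$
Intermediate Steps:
$\frac{\frac{1}{350466} + a}{91037 + 87479} = \frac{\frac{1}{350466} - 261015}{91037 + 87479} = \frac{\frac{1}{350466} - 261015}{178516} = \left(- \frac{91476882989}{350466}\right) \frac{1}{178516} = - \frac{91476882989}{62563788456}$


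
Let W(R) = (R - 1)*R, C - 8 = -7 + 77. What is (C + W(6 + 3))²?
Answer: 22500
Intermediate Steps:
C = 78 (C = 8 + (-7 + 77) = 8 + 70 = 78)
W(R) = R*(-1 + R) (W(R) = (-1 + R)*R = R*(-1 + R))
(C + W(6 + 3))² = (78 + (6 + 3)*(-1 + (6 + 3)))² = (78 + 9*(-1 + 9))² = (78 + 9*8)² = (78 + 72)² = 150² = 22500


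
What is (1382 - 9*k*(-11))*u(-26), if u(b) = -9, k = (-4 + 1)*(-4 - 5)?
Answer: -36495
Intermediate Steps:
k = 27 (k = -3*(-9) = 27)
(1382 - 9*k*(-11))*u(-26) = (1382 - 9*27*(-11))*(-9) = (1382 - 243*(-11))*(-9) = (1382 + 2673)*(-9) = 4055*(-9) = -36495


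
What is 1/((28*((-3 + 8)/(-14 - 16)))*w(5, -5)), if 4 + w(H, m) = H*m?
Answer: 3/406 ≈ 0.0073892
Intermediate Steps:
w(H, m) = -4 + H*m
1/((28*((-3 + 8)/(-14 - 16)))*w(5, -5)) = 1/((28*((-3 + 8)/(-14 - 16)))*(-4 + 5*(-5))) = 1/((28*(5/(-30)))*(-4 - 25)) = 1/((28*(5*(-1/30)))*(-29)) = 1/((28*(-⅙))*(-29)) = 1/(-14/3*(-29)) = 1/(406/3) = 3/406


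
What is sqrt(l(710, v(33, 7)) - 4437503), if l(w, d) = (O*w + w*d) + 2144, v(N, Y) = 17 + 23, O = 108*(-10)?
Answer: I*sqrt(5173759) ≈ 2274.6*I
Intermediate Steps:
O = -1080
v(N, Y) = 40
l(w, d) = 2144 - 1080*w + d*w (l(w, d) = (-1080*w + w*d) + 2144 = (-1080*w + d*w) + 2144 = 2144 - 1080*w + d*w)
sqrt(l(710, v(33, 7)) - 4437503) = sqrt((2144 - 1080*710 + 40*710) - 4437503) = sqrt((2144 - 766800 + 28400) - 4437503) = sqrt(-736256 - 4437503) = sqrt(-5173759) = I*sqrt(5173759)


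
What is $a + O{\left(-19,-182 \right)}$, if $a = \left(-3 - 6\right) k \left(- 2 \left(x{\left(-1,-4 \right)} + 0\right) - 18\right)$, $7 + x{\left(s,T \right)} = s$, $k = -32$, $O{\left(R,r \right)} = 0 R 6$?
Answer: $-576$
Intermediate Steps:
$O{\left(R,r \right)} = 0$ ($O{\left(R,r \right)} = 0 \cdot 6 = 0$)
$x{\left(s,T \right)} = -7 + s$
$a = -576$ ($a = \left(-3 - 6\right) \left(-32\right) \left(- 2 \left(\left(-7 - 1\right) + 0\right) - 18\right) = \left(-3 - 6\right) \left(-32\right) \left(- 2 \left(-8 + 0\right) - 18\right) = \left(-9\right) \left(-32\right) \left(\left(-2\right) \left(-8\right) - 18\right) = 288 \left(16 - 18\right) = 288 \left(-2\right) = -576$)
$a + O{\left(-19,-182 \right)} = -576 + 0 = -576$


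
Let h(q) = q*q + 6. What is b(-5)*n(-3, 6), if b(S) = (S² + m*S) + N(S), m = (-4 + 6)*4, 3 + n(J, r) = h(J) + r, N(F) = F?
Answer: -360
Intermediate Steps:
h(q) = 6 + q² (h(q) = q² + 6 = 6 + q²)
n(J, r) = 3 + r + J² (n(J, r) = -3 + ((6 + J²) + r) = -3 + (6 + r + J²) = 3 + r + J²)
m = 8 (m = 2*4 = 8)
b(S) = S² + 9*S (b(S) = (S² + 8*S) + S = S² + 9*S)
b(-5)*n(-3, 6) = (-5*(9 - 5))*(3 + 6 + (-3)²) = (-5*4)*(3 + 6 + 9) = -20*18 = -360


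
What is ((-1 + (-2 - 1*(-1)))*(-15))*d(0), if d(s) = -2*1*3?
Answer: -180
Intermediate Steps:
d(s) = -6 (d(s) = -2*3 = -6)
((-1 + (-2 - 1*(-1)))*(-15))*d(0) = ((-1 + (-2 - 1*(-1)))*(-15))*(-6) = ((-1 + (-2 + 1))*(-15))*(-6) = ((-1 - 1)*(-15))*(-6) = -2*(-15)*(-6) = 30*(-6) = -180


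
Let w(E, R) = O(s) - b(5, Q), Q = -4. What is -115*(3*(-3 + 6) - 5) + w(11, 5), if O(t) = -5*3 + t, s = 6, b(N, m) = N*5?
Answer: -494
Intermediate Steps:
b(N, m) = 5*N
O(t) = -15 + t
w(E, R) = -34 (w(E, R) = (-15 + 6) - 5*5 = -9 - 1*25 = -9 - 25 = -34)
-115*(3*(-3 + 6) - 5) + w(11, 5) = -115*(3*(-3 + 6) - 5) - 34 = -115*(3*3 - 5) - 34 = -115*(9 - 5) - 34 = -115*4 - 34 = -460 - 34 = -494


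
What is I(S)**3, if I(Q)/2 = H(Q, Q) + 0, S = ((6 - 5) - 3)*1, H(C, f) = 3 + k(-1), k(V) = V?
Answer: 64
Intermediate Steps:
H(C, f) = 2 (H(C, f) = 3 - 1 = 2)
S = -2 (S = (1 - 3)*1 = -2*1 = -2)
I(Q) = 4 (I(Q) = 2*(2 + 0) = 2*2 = 4)
I(S)**3 = 4**3 = 64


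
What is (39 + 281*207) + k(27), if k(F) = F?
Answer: 58233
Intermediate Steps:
(39 + 281*207) + k(27) = (39 + 281*207) + 27 = (39 + 58167) + 27 = 58206 + 27 = 58233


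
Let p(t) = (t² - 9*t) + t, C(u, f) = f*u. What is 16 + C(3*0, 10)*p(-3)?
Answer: 16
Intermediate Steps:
p(t) = t² - 8*t
16 + C(3*0, 10)*p(-3) = 16 + (10*(3*0))*(-3*(-8 - 3)) = 16 + (10*0)*(-3*(-11)) = 16 + 0*33 = 16 + 0 = 16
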